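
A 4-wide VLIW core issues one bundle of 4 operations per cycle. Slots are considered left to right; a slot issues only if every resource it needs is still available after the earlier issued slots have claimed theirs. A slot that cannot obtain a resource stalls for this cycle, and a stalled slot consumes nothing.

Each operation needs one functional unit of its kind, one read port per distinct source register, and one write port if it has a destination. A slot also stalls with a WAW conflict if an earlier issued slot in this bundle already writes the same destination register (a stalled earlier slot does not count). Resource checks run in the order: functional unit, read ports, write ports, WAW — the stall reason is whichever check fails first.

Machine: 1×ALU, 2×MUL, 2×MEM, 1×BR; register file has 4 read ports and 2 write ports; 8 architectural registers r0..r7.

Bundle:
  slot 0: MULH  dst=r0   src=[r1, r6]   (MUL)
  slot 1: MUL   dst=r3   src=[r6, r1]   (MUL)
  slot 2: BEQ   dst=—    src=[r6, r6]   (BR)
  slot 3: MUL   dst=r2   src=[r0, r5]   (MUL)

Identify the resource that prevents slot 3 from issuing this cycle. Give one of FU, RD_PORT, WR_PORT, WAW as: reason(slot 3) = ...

#0 MUL src=r1,r6 dispatched  <A:1 Mu:1 Ld:2 B:1 rd:2 wr:1>
#1 MUL src=r6,r1 dispatched  <A:1 Mu:0 Ld:2 B:1 rd:0 wr:0>
#2 BR src=r6,r6 held:RD_PORT  <A:1 Mu:0 Ld:2 B:1 rd:0 wr:0>
#3 MUL src=r0,r5 held:FU  <A:1 Mu:0 Ld:2 B:1 rd:0 wr:0>

reason(slot 3) = FU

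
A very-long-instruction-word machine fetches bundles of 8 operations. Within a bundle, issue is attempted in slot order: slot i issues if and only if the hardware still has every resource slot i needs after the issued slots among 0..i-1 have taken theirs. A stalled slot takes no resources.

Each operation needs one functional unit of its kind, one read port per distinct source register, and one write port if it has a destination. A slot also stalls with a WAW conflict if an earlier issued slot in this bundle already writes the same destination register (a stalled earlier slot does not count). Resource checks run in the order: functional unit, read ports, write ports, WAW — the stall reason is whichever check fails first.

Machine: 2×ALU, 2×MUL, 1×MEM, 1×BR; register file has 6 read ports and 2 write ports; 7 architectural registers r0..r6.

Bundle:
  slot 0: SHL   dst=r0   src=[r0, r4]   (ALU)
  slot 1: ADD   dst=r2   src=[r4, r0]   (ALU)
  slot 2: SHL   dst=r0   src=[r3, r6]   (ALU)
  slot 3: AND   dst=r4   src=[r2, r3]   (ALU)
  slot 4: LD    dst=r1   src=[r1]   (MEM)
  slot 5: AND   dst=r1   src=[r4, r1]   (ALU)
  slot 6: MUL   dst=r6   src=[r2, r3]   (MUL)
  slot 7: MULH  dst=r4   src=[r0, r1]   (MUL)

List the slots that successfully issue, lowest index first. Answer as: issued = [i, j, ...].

issued = [0, 1]

#0 ALU src=r0,r4 dispatched  <A:1 Mu:2 Ld:1 B:1 rd:4 wr:1>
#1 ALU src=r4,r0 dispatched  <A:0 Mu:2 Ld:1 B:1 rd:2 wr:0>
#2 ALU src=r3,r6 held:FU  <A:0 Mu:2 Ld:1 B:1 rd:2 wr:0>
#3 ALU src=r2,r3 held:FU  <A:0 Mu:2 Ld:1 B:1 rd:2 wr:0>
#4 MEM src=r1 held:WR_PORT  <A:0 Mu:2 Ld:1 B:1 rd:2 wr:0>
#5 ALU src=r4,r1 held:FU  <A:0 Mu:2 Ld:1 B:1 rd:2 wr:0>
#6 MUL src=r2,r3 held:WR_PORT  <A:0 Mu:2 Ld:1 B:1 rd:2 wr:0>
#7 MUL src=r0,r1 held:WR_PORT  <A:0 Mu:2 Ld:1 B:1 rd:2 wr:0>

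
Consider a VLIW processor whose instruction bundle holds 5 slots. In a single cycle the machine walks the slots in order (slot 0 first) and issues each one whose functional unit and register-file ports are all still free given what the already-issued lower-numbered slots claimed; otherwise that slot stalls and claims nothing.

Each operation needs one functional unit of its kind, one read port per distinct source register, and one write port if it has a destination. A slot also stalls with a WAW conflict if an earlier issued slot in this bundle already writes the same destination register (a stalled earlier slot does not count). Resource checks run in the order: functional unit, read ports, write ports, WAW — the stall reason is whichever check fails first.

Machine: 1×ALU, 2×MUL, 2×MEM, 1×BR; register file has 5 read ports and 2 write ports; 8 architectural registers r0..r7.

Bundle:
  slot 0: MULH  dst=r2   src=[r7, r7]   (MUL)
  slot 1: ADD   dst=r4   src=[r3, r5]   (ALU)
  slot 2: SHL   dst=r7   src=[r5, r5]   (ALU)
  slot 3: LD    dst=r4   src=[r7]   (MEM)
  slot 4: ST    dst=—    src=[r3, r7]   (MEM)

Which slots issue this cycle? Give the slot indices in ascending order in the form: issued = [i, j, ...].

slot 0 (MUL): ISSUE — free A1,Mu1,Ld2,B1 rp4 wp1
slot 1 (ALU): ISSUE — free A0,Mu1,Ld2,B1 rp2 wp0
slot 2 (ALU): stall FU — free A0,Mu1,Ld2,B1 rp2 wp0
slot 3 (MEM): stall WR_PORT — free A0,Mu1,Ld2,B1 rp2 wp0
slot 4 (MEM): ISSUE — free A0,Mu1,Ld1,B1 rp0 wp0

issued = [0, 1, 4]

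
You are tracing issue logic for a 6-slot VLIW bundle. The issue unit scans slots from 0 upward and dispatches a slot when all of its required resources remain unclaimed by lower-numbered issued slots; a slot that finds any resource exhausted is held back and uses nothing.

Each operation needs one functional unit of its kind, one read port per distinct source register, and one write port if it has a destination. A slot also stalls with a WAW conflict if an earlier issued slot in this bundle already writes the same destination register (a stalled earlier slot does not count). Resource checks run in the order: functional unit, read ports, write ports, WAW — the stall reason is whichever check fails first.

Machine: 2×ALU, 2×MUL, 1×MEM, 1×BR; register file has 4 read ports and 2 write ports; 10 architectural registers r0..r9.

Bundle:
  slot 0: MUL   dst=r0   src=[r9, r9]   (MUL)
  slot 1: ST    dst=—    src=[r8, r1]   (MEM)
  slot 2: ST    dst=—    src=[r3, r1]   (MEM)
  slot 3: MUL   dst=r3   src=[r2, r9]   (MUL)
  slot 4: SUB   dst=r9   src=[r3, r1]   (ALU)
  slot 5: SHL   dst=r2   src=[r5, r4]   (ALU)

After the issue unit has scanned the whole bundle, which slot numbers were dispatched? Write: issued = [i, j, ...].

issued = [0, 1]

[0] MUL needs rd=1 wr=1: ok; after: ALU=2 MUL=1 MEM=1 BR=1, R=3, W=1
[1] MEM needs rd=2 wr=0: ok; after: ALU=2 MUL=1 MEM=0 BR=1, R=1, W=1
[2] MEM needs rd=2 wr=0: FU; after: ALU=2 MUL=1 MEM=0 BR=1, R=1, W=1
[3] MUL needs rd=2 wr=1: RD_PORT; after: ALU=2 MUL=1 MEM=0 BR=1, R=1, W=1
[4] ALU needs rd=2 wr=1: RD_PORT; after: ALU=2 MUL=1 MEM=0 BR=1, R=1, W=1
[5] ALU needs rd=2 wr=1: RD_PORT; after: ALU=2 MUL=1 MEM=0 BR=1, R=1, W=1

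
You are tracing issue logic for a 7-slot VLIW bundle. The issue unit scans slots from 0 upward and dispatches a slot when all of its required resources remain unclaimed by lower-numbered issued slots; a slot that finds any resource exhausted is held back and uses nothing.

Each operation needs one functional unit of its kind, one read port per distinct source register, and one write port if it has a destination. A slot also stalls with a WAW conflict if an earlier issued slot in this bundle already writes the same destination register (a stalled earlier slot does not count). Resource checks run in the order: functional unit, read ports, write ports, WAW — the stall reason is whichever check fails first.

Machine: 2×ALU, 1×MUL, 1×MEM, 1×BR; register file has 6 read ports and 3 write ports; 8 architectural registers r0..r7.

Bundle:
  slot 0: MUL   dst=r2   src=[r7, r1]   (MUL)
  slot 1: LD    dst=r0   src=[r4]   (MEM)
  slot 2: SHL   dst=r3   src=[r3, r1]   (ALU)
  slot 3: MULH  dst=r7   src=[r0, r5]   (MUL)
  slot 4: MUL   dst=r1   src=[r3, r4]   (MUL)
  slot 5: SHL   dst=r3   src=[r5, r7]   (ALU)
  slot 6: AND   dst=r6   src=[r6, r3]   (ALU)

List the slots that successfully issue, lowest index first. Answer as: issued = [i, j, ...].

issued = [0, 1, 2]

[0] MUL needs rd=2 wr=1: ok; after: ALU=2 MUL=0 MEM=1 BR=1, R=4, W=2
[1] MEM needs rd=1 wr=1: ok; after: ALU=2 MUL=0 MEM=0 BR=1, R=3, W=1
[2] ALU needs rd=2 wr=1: ok; after: ALU=1 MUL=0 MEM=0 BR=1, R=1, W=0
[3] MUL needs rd=2 wr=1: FU; after: ALU=1 MUL=0 MEM=0 BR=1, R=1, W=0
[4] MUL needs rd=2 wr=1: FU; after: ALU=1 MUL=0 MEM=0 BR=1, R=1, W=0
[5] ALU needs rd=2 wr=1: RD_PORT; after: ALU=1 MUL=0 MEM=0 BR=1, R=1, W=0
[6] ALU needs rd=2 wr=1: RD_PORT; after: ALU=1 MUL=0 MEM=0 BR=1, R=1, W=0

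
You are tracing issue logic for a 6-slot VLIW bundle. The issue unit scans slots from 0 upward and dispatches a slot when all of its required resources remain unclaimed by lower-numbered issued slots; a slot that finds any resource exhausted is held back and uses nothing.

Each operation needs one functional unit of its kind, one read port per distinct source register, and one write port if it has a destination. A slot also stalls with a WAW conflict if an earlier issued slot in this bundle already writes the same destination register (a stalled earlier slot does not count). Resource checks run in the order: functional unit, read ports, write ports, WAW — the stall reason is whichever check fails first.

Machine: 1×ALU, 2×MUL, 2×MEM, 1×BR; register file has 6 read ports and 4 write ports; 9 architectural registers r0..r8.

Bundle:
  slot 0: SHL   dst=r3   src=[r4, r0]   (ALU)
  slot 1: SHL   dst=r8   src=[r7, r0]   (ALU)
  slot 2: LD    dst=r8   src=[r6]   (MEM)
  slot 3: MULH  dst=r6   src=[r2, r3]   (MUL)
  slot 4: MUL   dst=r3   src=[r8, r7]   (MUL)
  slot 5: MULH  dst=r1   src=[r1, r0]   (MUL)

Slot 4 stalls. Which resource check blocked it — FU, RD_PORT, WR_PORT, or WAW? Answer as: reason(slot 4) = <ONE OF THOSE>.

  0. ALU→r3 ⇒ go  {0A/2Mu/2Ld/1B | 4r 3w}
  1. ALU→r8 ⇒ no(FU)  {0A/2Mu/2Ld/1B | 4r 3w}
  2. MEM→r8 ⇒ go  {0A/2Mu/1Ld/1B | 3r 2w}
  3. MUL→r6 ⇒ go  {0A/1Mu/1Ld/1B | 1r 1w}
  4. MUL→r3 ⇒ no(RD_PORT)  {0A/1Mu/1Ld/1B | 1r 1w}
  5. MUL→r1 ⇒ no(RD_PORT)  {0A/1Mu/1Ld/1B | 1r 1w}

reason(slot 4) = RD_PORT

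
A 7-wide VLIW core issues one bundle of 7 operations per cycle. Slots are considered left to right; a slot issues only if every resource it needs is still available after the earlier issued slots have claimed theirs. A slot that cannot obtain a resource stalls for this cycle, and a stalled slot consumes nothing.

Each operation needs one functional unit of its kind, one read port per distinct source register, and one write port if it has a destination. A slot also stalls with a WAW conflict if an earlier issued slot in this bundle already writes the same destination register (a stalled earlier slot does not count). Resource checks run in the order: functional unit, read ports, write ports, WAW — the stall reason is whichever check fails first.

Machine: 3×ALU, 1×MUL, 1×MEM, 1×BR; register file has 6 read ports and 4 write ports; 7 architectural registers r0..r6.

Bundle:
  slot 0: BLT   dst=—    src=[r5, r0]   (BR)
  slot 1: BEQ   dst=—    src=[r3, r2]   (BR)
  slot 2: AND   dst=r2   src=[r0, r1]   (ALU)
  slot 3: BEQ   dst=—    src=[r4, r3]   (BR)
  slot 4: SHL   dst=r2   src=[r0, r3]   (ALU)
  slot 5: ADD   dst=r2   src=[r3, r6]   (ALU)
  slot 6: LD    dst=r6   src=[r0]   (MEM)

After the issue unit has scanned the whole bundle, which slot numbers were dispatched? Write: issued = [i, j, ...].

(0) want 1×BR +2rd +0wr — yes → AL3|MU1|ME1|BR0|rd4|wr4
(1) want 1×BR +2rd +0wr — FU → AL3|MU1|ME1|BR0|rd4|wr4
(2) want 1×ALU +2rd +1wr — yes → AL2|MU1|ME1|BR0|rd2|wr3
(3) want 1×BR +2rd +0wr — FU → AL2|MU1|ME1|BR0|rd2|wr3
(4) want 1×ALU +2rd +1wr — WAW → AL2|MU1|ME1|BR0|rd2|wr3
(5) want 1×ALU +2rd +1wr — WAW → AL2|MU1|ME1|BR0|rd2|wr3
(6) want 1×MEM +1rd +1wr — yes → AL2|MU1|ME0|BR0|rd1|wr2

issued = [0, 2, 6]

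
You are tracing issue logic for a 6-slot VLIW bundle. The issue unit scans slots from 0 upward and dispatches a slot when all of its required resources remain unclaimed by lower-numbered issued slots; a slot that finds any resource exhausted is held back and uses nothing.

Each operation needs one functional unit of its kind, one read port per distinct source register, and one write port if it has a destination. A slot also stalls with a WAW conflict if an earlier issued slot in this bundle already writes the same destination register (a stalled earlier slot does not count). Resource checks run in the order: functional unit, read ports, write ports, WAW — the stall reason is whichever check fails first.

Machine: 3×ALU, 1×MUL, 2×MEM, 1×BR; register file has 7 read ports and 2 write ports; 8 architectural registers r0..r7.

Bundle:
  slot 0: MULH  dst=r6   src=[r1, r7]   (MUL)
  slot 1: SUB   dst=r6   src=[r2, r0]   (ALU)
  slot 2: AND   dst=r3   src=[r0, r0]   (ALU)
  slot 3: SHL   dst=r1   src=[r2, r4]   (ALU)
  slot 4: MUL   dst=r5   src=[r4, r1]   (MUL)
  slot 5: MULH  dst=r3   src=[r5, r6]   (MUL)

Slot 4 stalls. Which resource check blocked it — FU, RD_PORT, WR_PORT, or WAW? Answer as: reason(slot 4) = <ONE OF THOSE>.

reason(slot 4) = FU

#0 MUL src=r1,r7 dispatched  <A:3 Mu:0 Ld:2 B:1 rd:5 wr:1>
#1 ALU src=r2,r0 held:WAW  <A:3 Mu:0 Ld:2 B:1 rd:5 wr:1>
#2 ALU src=r0,r0 dispatched  <A:2 Mu:0 Ld:2 B:1 rd:4 wr:0>
#3 ALU src=r2,r4 held:WR_PORT  <A:2 Mu:0 Ld:2 B:1 rd:4 wr:0>
#4 MUL src=r4,r1 held:FU  <A:2 Mu:0 Ld:2 B:1 rd:4 wr:0>
#5 MUL src=r5,r6 held:FU  <A:2 Mu:0 Ld:2 B:1 rd:4 wr:0>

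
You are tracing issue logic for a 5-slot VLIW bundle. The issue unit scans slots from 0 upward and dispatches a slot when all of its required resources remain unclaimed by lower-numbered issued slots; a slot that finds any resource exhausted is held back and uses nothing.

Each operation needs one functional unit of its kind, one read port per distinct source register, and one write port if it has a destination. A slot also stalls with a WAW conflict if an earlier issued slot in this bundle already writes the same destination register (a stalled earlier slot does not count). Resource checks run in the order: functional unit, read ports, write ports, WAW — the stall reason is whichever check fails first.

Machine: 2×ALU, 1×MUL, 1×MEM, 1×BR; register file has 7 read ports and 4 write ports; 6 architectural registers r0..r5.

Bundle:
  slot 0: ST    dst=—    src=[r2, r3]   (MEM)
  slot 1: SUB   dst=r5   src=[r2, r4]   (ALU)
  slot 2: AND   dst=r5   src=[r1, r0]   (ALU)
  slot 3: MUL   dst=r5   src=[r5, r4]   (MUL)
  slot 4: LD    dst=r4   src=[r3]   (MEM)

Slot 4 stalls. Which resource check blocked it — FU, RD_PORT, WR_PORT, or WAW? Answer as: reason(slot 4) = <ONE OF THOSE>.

reason(slot 4) = FU

[0] MEM needs rd=2 wr=0: ok; after: ALU=2 MUL=1 MEM=0 BR=1, R=5, W=4
[1] ALU needs rd=2 wr=1: ok; after: ALU=1 MUL=1 MEM=0 BR=1, R=3, W=3
[2] ALU needs rd=2 wr=1: WAW; after: ALU=1 MUL=1 MEM=0 BR=1, R=3, W=3
[3] MUL needs rd=2 wr=1: WAW; after: ALU=1 MUL=1 MEM=0 BR=1, R=3, W=3
[4] MEM needs rd=1 wr=1: FU; after: ALU=1 MUL=1 MEM=0 BR=1, R=3, W=3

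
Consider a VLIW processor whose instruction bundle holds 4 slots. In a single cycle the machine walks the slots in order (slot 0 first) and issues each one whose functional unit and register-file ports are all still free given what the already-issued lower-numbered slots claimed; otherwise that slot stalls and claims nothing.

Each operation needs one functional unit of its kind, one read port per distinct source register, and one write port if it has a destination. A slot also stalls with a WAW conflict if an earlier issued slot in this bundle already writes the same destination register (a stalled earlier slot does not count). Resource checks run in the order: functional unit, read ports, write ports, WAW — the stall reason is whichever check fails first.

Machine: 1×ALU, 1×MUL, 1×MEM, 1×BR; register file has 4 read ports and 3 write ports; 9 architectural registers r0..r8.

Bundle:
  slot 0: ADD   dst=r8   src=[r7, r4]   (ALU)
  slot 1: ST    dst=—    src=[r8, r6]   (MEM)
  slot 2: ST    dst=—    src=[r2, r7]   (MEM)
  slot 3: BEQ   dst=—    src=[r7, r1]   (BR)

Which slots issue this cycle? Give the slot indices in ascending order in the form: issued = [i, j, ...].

issued = [0, 1]

(0) want 1×ALU +2rd +1wr — yes → AL0|MU1|ME1|BR1|rd2|wr2
(1) want 1×MEM +2rd +0wr — yes → AL0|MU1|ME0|BR1|rd0|wr2
(2) want 1×MEM +2rd +0wr — FU → AL0|MU1|ME0|BR1|rd0|wr2
(3) want 1×BR +2rd +0wr — RD_PORT → AL0|MU1|ME0|BR1|rd0|wr2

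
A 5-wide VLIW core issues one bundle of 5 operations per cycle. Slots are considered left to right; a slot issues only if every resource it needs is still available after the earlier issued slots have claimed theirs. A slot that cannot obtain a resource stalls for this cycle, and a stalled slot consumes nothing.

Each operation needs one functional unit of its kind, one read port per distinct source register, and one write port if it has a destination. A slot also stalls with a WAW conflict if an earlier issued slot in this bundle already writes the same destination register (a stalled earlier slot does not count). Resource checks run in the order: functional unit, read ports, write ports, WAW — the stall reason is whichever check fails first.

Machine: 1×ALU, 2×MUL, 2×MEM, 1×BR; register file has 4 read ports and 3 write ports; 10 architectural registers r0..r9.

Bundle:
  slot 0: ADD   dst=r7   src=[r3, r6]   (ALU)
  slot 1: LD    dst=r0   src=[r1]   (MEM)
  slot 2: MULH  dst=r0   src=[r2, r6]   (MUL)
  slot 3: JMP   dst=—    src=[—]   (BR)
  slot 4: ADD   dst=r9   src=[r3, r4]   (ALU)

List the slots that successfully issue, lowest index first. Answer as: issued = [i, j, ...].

issued = [0, 1, 3]

#0 ALU src=r3,r6 dispatched  <A:0 Mu:2 Ld:2 B:1 rd:2 wr:2>
#1 MEM src=r1 dispatched  <A:0 Mu:2 Ld:1 B:1 rd:1 wr:1>
#2 MUL src=r2,r6 held:RD_PORT  <A:0 Mu:2 Ld:1 B:1 rd:1 wr:1>
#3 BR src=- dispatched  <A:0 Mu:2 Ld:1 B:0 rd:1 wr:1>
#4 ALU src=r3,r4 held:FU  <A:0 Mu:2 Ld:1 B:0 rd:1 wr:1>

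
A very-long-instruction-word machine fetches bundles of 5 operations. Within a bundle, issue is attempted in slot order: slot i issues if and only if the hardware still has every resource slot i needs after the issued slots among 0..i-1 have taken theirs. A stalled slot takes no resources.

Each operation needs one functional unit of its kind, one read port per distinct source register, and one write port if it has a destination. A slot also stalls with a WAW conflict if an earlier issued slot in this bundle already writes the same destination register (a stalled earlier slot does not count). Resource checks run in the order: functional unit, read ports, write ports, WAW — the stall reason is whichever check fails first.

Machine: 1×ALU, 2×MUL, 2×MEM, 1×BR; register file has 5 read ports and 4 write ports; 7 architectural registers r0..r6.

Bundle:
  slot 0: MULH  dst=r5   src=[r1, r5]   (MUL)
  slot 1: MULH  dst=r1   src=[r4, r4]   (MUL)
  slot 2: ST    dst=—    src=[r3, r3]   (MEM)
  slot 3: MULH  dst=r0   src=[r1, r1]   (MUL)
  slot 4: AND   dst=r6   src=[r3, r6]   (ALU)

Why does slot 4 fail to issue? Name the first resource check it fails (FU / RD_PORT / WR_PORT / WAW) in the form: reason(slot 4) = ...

[0] MUL needs rd=2 wr=1: ok; after: ALU=1 MUL=1 MEM=2 BR=1, R=3, W=3
[1] MUL needs rd=1 wr=1: ok; after: ALU=1 MUL=0 MEM=2 BR=1, R=2, W=2
[2] MEM needs rd=1 wr=0: ok; after: ALU=1 MUL=0 MEM=1 BR=1, R=1, W=2
[3] MUL needs rd=1 wr=1: FU; after: ALU=1 MUL=0 MEM=1 BR=1, R=1, W=2
[4] ALU needs rd=2 wr=1: RD_PORT; after: ALU=1 MUL=0 MEM=1 BR=1, R=1, W=2

reason(slot 4) = RD_PORT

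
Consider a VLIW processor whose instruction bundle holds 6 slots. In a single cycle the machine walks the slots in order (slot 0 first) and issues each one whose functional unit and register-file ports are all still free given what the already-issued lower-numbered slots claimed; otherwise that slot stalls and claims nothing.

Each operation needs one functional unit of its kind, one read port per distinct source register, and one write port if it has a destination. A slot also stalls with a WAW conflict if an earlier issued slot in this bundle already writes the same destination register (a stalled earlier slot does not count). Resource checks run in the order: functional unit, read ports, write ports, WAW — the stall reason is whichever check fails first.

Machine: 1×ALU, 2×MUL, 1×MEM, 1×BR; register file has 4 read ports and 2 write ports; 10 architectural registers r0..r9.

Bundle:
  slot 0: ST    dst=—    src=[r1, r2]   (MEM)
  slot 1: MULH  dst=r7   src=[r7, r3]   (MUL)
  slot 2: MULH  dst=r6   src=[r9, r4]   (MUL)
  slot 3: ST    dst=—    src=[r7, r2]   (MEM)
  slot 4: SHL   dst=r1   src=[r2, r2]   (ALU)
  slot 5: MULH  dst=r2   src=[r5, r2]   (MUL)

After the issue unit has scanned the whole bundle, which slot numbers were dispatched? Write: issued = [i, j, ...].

issued = [0, 1]

(0) want 1×MEM +2rd +0wr — yes → AL1|MU2|ME0|BR1|rd2|wr2
(1) want 1×MUL +2rd +1wr — yes → AL1|MU1|ME0|BR1|rd0|wr1
(2) want 1×MUL +2rd +1wr — RD_PORT → AL1|MU1|ME0|BR1|rd0|wr1
(3) want 1×MEM +2rd +0wr — FU → AL1|MU1|ME0|BR1|rd0|wr1
(4) want 1×ALU +1rd +1wr — RD_PORT → AL1|MU1|ME0|BR1|rd0|wr1
(5) want 1×MUL +2rd +1wr — RD_PORT → AL1|MU1|ME0|BR1|rd0|wr1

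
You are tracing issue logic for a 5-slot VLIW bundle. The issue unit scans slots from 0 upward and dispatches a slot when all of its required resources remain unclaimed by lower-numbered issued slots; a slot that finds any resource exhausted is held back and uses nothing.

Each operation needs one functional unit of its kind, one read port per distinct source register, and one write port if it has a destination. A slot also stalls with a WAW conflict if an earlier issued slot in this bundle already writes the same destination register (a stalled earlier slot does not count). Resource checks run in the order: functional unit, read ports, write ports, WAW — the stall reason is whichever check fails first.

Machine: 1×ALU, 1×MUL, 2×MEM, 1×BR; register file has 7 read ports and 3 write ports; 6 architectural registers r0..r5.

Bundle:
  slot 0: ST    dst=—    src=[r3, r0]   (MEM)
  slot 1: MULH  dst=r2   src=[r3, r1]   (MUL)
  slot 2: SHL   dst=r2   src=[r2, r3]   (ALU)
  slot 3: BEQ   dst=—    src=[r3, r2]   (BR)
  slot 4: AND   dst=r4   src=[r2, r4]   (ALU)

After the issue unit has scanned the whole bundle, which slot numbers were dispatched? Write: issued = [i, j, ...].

  0. MEM ⇒ go  {1A/1Mu/1Ld/1B | 5r 3w}
  1. MUL→r2 ⇒ go  {1A/0Mu/1Ld/1B | 3r 2w}
  2. ALU→r2 ⇒ no(WAW)  {1A/0Mu/1Ld/1B | 3r 2w}
  3. BR ⇒ go  {1A/0Mu/1Ld/0B | 1r 2w}
  4. ALU→r4 ⇒ no(RD_PORT)  {1A/0Mu/1Ld/0B | 1r 2w}

issued = [0, 1, 3]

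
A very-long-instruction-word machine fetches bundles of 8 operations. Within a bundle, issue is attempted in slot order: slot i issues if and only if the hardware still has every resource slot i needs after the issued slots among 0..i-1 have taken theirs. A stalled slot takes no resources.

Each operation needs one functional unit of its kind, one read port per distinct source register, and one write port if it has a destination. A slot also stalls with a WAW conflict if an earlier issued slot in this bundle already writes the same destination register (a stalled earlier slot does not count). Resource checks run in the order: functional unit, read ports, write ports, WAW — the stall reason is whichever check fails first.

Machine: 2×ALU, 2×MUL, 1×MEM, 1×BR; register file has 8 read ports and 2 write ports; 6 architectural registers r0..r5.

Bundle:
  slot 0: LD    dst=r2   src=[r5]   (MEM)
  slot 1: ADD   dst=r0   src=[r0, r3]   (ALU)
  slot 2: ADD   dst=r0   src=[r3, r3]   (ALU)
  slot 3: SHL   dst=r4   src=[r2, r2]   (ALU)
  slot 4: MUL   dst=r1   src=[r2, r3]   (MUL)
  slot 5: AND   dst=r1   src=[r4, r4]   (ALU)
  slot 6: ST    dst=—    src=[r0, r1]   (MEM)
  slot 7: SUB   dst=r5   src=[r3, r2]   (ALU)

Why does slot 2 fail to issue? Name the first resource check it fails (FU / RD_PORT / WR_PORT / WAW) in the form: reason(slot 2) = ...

reason(slot 2) = WR_PORT

slot 0 (MEM): ISSUE — free A2,Mu2,Ld0,B1 rp7 wp1
slot 1 (ALU): ISSUE — free A1,Mu2,Ld0,B1 rp5 wp0
slot 2 (ALU): stall WR_PORT — free A1,Mu2,Ld0,B1 rp5 wp0
slot 3 (ALU): stall WR_PORT — free A1,Mu2,Ld0,B1 rp5 wp0
slot 4 (MUL): stall WR_PORT — free A1,Mu2,Ld0,B1 rp5 wp0
slot 5 (ALU): stall WR_PORT — free A1,Mu2,Ld0,B1 rp5 wp0
slot 6 (MEM): stall FU — free A1,Mu2,Ld0,B1 rp5 wp0
slot 7 (ALU): stall WR_PORT — free A1,Mu2,Ld0,B1 rp5 wp0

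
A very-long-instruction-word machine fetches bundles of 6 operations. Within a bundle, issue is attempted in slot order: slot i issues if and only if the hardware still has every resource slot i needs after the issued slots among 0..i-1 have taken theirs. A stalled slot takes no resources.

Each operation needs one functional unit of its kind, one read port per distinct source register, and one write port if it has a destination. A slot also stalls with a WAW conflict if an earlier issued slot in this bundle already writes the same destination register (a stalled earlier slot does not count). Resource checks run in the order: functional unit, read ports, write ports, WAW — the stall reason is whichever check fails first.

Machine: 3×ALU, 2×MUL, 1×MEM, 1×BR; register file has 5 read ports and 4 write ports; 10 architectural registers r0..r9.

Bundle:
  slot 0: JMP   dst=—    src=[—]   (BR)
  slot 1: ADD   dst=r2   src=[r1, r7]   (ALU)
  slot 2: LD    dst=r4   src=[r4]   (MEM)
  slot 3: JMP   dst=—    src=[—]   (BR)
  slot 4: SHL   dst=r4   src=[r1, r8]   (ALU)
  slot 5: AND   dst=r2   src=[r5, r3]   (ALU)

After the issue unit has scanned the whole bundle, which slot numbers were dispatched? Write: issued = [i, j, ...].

issued = [0, 1, 2]

(0) want 1×BR +0rd +0wr — yes → AL3|MU2|ME1|BR0|rd5|wr4
(1) want 1×ALU +2rd +1wr — yes → AL2|MU2|ME1|BR0|rd3|wr3
(2) want 1×MEM +1rd +1wr — yes → AL2|MU2|ME0|BR0|rd2|wr2
(3) want 1×BR +0rd +0wr — FU → AL2|MU2|ME0|BR0|rd2|wr2
(4) want 1×ALU +2rd +1wr — WAW → AL2|MU2|ME0|BR0|rd2|wr2
(5) want 1×ALU +2rd +1wr — WAW → AL2|MU2|ME0|BR0|rd2|wr2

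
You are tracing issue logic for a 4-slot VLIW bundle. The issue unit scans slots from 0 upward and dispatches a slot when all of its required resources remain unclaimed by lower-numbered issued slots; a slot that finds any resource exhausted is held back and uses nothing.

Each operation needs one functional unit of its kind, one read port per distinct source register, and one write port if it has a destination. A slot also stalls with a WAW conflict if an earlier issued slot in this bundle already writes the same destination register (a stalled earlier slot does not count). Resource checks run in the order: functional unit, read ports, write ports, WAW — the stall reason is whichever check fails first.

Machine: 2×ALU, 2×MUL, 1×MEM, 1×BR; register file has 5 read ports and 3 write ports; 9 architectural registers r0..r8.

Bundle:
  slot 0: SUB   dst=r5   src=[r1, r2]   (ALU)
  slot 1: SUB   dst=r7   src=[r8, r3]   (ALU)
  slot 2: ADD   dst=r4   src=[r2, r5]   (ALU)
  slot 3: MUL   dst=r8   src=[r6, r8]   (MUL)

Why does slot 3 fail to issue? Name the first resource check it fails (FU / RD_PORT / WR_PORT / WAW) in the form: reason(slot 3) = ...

#0 ALU src=r1,r2 dispatched  <A:1 Mu:2 Ld:1 B:1 rd:3 wr:2>
#1 ALU src=r8,r3 dispatched  <A:0 Mu:2 Ld:1 B:1 rd:1 wr:1>
#2 ALU src=r2,r5 held:FU  <A:0 Mu:2 Ld:1 B:1 rd:1 wr:1>
#3 MUL src=r6,r8 held:RD_PORT  <A:0 Mu:2 Ld:1 B:1 rd:1 wr:1>

reason(slot 3) = RD_PORT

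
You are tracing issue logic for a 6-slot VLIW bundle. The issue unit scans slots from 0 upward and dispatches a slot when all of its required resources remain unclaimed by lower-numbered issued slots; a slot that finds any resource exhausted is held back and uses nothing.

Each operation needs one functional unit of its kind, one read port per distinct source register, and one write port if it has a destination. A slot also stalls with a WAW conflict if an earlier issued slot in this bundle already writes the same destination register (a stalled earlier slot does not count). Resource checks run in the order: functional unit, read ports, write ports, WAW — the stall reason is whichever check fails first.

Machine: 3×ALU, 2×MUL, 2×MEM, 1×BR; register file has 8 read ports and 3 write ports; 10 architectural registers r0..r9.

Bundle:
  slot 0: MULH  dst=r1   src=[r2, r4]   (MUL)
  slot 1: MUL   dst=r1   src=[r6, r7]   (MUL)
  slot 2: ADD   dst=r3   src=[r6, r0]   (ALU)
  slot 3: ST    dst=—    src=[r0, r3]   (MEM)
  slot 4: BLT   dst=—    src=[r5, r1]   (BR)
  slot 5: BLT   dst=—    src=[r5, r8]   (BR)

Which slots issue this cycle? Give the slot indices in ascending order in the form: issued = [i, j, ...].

issued = [0, 2, 3, 4]

slot 0 (MUL): ISSUE — free A3,Mu1,Ld2,B1 rp6 wp2
slot 1 (MUL): stall WAW — free A3,Mu1,Ld2,B1 rp6 wp2
slot 2 (ALU): ISSUE — free A2,Mu1,Ld2,B1 rp4 wp1
slot 3 (MEM): ISSUE — free A2,Mu1,Ld1,B1 rp2 wp1
slot 4 (BR): ISSUE — free A2,Mu1,Ld1,B0 rp0 wp1
slot 5 (BR): stall FU — free A2,Mu1,Ld1,B0 rp0 wp1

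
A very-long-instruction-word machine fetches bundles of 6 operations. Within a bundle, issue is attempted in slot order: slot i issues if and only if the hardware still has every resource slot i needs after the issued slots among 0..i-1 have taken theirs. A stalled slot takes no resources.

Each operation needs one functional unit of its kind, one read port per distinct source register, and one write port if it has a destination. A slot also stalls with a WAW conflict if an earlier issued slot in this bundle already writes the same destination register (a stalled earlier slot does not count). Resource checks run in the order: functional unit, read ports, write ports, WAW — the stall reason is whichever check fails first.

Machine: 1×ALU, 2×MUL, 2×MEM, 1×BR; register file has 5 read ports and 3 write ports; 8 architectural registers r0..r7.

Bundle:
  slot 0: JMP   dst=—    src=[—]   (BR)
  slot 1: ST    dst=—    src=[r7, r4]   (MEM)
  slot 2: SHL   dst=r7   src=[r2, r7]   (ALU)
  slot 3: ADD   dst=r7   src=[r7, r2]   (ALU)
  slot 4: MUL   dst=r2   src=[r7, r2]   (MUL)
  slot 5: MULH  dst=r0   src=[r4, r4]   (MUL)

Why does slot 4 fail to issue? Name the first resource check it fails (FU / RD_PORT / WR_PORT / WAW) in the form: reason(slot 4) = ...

reason(slot 4) = RD_PORT

slot 0 (BR): ISSUE — free A1,Mu2,Ld2,B0 rp5 wp3
slot 1 (MEM): ISSUE — free A1,Mu2,Ld1,B0 rp3 wp3
slot 2 (ALU): ISSUE — free A0,Mu2,Ld1,B0 rp1 wp2
slot 3 (ALU): stall FU — free A0,Mu2,Ld1,B0 rp1 wp2
slot 4 (MUL): stall RD_PORT — free A0,Mu2,Ld1,B0 rp1 wp2
slot 5 (MUL): ISSUE — free A0,Mu1,Ld1,B0 rp0 wp1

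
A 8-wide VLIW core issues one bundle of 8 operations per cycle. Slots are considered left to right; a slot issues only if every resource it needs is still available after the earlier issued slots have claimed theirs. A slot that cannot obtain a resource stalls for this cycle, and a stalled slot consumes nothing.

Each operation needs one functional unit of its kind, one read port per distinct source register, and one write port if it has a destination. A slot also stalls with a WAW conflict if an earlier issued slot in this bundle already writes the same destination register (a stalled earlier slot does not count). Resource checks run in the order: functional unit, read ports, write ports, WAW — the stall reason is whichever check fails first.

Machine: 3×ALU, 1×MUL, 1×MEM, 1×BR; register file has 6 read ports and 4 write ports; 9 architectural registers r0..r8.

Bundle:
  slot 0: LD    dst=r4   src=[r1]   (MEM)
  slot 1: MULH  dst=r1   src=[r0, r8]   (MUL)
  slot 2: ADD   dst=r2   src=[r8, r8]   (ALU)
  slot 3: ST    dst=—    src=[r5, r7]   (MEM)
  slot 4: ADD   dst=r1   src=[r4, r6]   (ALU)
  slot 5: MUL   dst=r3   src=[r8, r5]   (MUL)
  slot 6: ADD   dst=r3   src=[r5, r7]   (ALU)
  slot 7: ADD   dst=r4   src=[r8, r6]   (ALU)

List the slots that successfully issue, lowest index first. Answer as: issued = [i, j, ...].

issued = [0, 1, 2, 6]

[0] MEM needs rd=1 wr=1: ok; after: ALU=3 MUL=1 MEM=0 BR=1, R=5, W=3
[1] MUL needs rd=2 wr=1: ok; after: ALU=3 MUL=0 MEM=0 BR=1, R=3, W=2
[2] ALU needs rd=1 wr=1: ok; after: ALU=2 MUL=0 MEM=0 BR=1, R=2, W=1
[3] MEM needs rd=2 wr=0: FU; after: ALU=2 MUL=0 MEM=0 BR=1, R=2, W=1
[4] ALU needs rd=2 wr=1: WAW; after: ALU=2 MUL=0 MEM=0 BR=1, R=2, W=1
[5] MUL needs rd=2 wr=1: FU; after: ALU=2 MUL=0 MEM=0 BR=1, R=2, W=1
[6] ALU needs rd=2 wr=1: ok; after: ALU=1 MUL=0 MEM=0 BR=1, R=0, W=0
[7] ALU needs rd=2 wr=1: RD_PORT; after: ALU=1 MUL=0 MEM=0 BR=1, R=0, W=0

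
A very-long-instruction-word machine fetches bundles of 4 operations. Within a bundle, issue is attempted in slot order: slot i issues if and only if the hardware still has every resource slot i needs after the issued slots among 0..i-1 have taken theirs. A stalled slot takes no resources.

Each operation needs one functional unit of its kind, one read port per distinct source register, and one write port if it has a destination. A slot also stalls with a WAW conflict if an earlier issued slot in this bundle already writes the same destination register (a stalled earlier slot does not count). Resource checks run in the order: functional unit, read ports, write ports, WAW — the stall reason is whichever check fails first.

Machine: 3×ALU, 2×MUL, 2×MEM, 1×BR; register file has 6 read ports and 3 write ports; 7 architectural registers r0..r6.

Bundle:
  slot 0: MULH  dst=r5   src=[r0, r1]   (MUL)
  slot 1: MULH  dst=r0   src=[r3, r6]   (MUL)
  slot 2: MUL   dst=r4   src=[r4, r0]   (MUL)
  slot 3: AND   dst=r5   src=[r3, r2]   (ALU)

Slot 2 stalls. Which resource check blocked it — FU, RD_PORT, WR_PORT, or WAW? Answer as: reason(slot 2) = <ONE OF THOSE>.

reason(slot 2) = FU

[0] MUL needs rd=2 wr=1: ok; after: ALU=3 MUL=1 MEM=2 BR=1, R=4, W=2
[1] MUL needs rd=2 wr=1: ok; after: ALU=3 MUL=0 MEM=2 BR=1, R=2, W=1
[2] MUL needs rd=2 wr=1: FU; after: ALU=3 MUL=0 MEM=2 BR=1, R=2, W=1
[3] ALU needs rd=2 wr=1: WAW; after: ALU=3 MUL=0 MEM=2 BR=1, R=2, W=1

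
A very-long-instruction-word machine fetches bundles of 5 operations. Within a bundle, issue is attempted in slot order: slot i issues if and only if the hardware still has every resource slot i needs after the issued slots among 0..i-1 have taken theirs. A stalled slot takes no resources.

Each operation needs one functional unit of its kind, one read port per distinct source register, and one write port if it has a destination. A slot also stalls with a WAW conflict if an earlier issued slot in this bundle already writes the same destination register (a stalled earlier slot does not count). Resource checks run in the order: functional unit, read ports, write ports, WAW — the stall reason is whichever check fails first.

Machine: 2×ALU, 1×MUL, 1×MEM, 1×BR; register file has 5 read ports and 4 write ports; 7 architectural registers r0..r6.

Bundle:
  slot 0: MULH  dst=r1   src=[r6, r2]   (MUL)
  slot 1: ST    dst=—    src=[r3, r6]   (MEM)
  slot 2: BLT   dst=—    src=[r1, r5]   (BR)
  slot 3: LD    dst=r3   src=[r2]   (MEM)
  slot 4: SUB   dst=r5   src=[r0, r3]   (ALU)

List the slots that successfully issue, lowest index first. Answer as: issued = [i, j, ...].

slot 0 (MUL): ISSUE — free A2,Mu0,Ld1,B1 rp3 wp3
slot 1 (MEM): ISSUE — free A2,Mu0,Ld0,B1 rp1 wp3
slot 2 (BR): stall RD_PORT — free A2,Mu0,Ld0,B1 rp1 wp3
slot 3 (MEM): stall FU — free A2,Mu0,Ld0,B1 rp1 wp3
slot 4 (ALU): stall RD_PORT — free A2,Mu0,Ld0,B1 rp1 wp3

issued = [0, 1]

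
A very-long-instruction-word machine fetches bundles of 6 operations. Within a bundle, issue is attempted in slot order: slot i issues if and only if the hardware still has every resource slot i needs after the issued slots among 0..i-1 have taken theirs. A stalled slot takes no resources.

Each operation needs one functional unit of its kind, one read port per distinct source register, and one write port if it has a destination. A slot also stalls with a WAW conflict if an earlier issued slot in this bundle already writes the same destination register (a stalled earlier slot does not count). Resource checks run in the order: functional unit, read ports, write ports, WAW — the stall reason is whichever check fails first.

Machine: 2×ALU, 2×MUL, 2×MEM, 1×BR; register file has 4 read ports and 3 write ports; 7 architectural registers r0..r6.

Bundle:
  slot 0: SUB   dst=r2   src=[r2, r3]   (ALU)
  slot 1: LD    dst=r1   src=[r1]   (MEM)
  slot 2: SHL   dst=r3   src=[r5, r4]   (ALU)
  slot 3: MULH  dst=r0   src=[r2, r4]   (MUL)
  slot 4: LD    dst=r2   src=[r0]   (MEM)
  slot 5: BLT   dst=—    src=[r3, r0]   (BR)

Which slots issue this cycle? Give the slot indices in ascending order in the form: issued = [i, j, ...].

issued = [0, 1]

(0) want 1×ALU +2rd +1wr — yes → AL1|MU2|ME2|BR1|rd2|wr2
(1) want 1×MEM +1rd +1wr — yes → AL1|MU2|ME1|BR1|rd1|wr1
(2) want 1×ALU +2rd +1wr — RD_PORT → AL1|MU2|ME1|BR1|rd1|wr1
(3) want 1×MUL +2rd +1wr — RD_PORT → AL1|MU2|ME1|BR1|rd1|wr1
(4) want 1×MEM +1rd +1wr — WAW → AL1|MU2|ME1|BR1|rd1|wr1
(5) want 1×BR +2rd +0wr — RD_PORT → AL1|MU2|ME1|BR1|rd1|wr1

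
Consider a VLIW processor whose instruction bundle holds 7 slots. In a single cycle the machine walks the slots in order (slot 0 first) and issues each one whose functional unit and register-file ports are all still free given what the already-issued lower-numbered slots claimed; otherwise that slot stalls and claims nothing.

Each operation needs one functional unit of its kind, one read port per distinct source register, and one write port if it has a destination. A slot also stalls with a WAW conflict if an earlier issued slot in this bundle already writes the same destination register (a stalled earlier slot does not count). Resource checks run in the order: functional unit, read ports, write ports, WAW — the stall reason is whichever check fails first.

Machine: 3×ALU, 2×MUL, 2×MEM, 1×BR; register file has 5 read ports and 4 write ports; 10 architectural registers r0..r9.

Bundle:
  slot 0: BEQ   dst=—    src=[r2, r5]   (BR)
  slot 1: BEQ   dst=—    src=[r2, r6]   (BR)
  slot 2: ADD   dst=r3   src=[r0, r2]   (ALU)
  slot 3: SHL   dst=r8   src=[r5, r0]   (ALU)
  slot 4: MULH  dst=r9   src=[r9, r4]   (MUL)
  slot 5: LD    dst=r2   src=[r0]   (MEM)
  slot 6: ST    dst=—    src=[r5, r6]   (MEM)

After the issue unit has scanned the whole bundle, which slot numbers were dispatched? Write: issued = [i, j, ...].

(0) want 1×BR +2rd +0wr — yes → AL3|MU2|ME2|BR0|rd3|wr4
(1) want 1×BR +2rd +0wr — FU → AL3|MU2|ME2|BR0|rd3|wr4
(2) want 1×ALU +2rd +1wr — yes → AL2|MU2|ME2|BR0|rd1|wr3
(3) want 1×ALU +2rd +1wr — RD_PORT → AL2|MU2|ME2|BR0|rd1|wr3
(4) want 1×MUL +2rd +1wr — RD_PORT → AL2|MU2|ME2|BR0|rd1|wr3
(5) want 1×MEM +1rd +1wr — yes → AL2|MU2|ME1|BR0|rd0|wr2
(6) want 1×MEM +2rd +0wr — RD_PORT → AL2|MU2|ME1|BR0|rd0|wr2

issued = [0, 2, 5]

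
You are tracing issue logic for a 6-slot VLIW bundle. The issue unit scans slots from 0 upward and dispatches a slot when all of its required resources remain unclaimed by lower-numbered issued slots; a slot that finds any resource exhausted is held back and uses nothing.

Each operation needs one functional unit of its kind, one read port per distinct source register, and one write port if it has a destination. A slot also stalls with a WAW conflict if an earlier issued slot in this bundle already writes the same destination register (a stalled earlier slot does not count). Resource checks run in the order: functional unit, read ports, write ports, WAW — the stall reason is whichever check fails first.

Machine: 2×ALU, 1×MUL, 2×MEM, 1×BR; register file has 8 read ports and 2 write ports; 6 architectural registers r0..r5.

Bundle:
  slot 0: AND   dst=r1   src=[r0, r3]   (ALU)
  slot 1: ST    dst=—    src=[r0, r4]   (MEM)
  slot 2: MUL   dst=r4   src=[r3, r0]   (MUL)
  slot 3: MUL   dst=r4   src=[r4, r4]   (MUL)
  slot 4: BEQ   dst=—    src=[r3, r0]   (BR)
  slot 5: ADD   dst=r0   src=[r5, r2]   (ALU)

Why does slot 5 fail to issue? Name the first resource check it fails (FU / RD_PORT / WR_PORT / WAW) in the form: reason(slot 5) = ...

reason(slot 5) = RD_PORT

  0. ALU→r1 ⇒ go  {1A/1Mu/2Ld/1B | 6r 1w}
  1. MEM ⇒ go  {1A/1Mu/1Ld/1B | 4r 1w}
  2. MUL→r4 ⇒ go  {1A/0Mu/1Ld/1B | 2r 0w}
  3. MUL→r4 ⇒ no(FU)  {1A/0Mu/1Ld/1B | 2r 0w}
  4. BR ⇒ go  {1A/0Mu/1Ld/0B | 0r 0w}
  5. ALU→r0 ⇒ no(RD_PORT)  {1A/0Mu/1Ld/0B | 0r 0w}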